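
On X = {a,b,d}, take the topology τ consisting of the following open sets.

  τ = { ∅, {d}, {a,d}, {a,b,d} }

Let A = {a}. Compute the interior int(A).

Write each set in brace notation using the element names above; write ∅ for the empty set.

∅

U open, U⊆A: ∅. int(A) = ⋃ = ∅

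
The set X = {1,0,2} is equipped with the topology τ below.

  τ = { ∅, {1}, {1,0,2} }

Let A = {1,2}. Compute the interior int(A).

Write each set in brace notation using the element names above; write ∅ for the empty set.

{1}

U open, U⊆A: ∅, {1}. int(A) = ⋃ = {1}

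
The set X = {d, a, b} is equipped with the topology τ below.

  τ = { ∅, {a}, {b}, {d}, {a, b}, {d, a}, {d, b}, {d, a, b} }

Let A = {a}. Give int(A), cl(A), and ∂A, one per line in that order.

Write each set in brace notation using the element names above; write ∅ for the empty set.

int(A) = {a}
cl(A)  = {a}
∂A     = ∅

U open, U⊆A: ∅, {a}. int(A) = ⋃ = {a}
X∖A={d, b}, int(X∖A)={d, b}, hence cl(A)={a}
∂A: remove int from cl → ∅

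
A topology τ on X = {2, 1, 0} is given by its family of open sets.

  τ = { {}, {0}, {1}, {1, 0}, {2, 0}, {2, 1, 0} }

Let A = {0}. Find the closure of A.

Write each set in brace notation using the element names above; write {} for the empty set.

{2, 0}

X∖A={2, 1}, int(X∖A)={1}, hence cl(A)={2, 0}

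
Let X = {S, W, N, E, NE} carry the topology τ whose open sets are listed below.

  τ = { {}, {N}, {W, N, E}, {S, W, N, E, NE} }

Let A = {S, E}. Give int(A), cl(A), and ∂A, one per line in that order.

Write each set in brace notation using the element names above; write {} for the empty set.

int(A) = {}
cl(A)  = {S, W, E, NE}
∂A     = {S, W, E, NE}

U open, U⊆A: {}. int(A) = ⋃ = {}
X∖A={W, N, NE}, int(X∖A)={N}, hence cl(A)={S, W, E, NE}
∂A: remove int from cl → {S, W, E, NE}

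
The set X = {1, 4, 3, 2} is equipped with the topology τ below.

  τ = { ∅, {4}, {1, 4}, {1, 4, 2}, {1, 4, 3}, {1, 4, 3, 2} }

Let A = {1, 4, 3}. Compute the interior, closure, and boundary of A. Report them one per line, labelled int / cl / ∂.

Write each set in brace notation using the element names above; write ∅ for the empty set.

int(A) = {1, 4, 3}
cl(A)  = {1, 4, 3, 2}
∂A     = {2}

opens ⊆ A: ∅, {4}, {1, 4}, {1, 4, 3}; union → int = {1, 4, 3}
complement {2}; its interior ∅; cl(A) = X∖∅ = {1, 4, 3, 2}
boundary = {1, 4, 3, 2} ∖ {1, 4, 3} = {2}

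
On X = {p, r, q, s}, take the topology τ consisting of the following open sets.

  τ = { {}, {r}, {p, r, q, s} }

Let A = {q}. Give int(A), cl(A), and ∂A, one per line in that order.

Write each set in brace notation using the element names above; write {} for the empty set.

U open, U⊆A: {}. int(A) = ⋃ = {}
X∖A={p, r, s}, int(X∖A)={r}, hence cl(A)={p, q, s}
∂A: remove int from cl → {p, q, s}

int(A) = {}
cl(A)  = {p, q, s}
∂A     = {p, q, s}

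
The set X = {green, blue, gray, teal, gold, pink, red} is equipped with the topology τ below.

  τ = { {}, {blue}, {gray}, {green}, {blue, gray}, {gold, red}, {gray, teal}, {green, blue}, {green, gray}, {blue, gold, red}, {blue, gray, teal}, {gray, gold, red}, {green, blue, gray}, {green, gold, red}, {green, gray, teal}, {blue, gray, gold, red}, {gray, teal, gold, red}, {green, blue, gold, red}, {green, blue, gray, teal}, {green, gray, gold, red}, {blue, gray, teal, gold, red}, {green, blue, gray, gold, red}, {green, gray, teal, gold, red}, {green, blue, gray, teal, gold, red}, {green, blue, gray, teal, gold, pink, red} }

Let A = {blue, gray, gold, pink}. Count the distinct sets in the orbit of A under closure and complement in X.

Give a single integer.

12

cl via duality: int({green, teal, red}) = {green}, so X∖{green} = {blue, gray, teal, gold, pink, red}
Write k for closure, c for complement:
  1. A     = {blue, gray, gold, pink}
  2. kA    = {blue, gray, teal, gold, pink, red}
  3. cA    = {green, teal, red}
  4. ckA   = {green}
  5. kcA   = {green, teal, gold, pink, red}
  6. kckA  = {green, pink}
  7. ckcA  = {blue, gray}
  8. ckckA = {blue, gray, teal, gold, red}
  9. kckcA = {blue, gray, teal, pink}
  10. ckckcA = {green, gold, red}
  11. kckckcA = {green, gold, pink, red}
  12. ckckckcA = {blue, gray, teal}
applying k or c yields no new set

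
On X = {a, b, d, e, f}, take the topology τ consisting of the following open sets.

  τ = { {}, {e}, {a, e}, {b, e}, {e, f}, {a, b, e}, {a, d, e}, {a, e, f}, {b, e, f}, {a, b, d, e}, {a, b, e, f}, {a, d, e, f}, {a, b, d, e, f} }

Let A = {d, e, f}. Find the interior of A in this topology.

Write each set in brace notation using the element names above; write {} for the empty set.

{e, f}

interior: largest open inside A is {e, f} (from {}, {e}, {e, f})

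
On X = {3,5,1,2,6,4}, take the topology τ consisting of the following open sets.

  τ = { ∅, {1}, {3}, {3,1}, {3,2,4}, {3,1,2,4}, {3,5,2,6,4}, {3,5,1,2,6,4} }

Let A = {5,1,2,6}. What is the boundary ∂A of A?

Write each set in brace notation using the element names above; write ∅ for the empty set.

{5,2,6,4}

open subsets of A: ∅, {1}; so int(A) = {1}
closure: X∖int(X∖A) = X∖{3} = {5,1,2,6,4}
∂A = {5,1,2,6,4} minus {1} = {5,2,6,4}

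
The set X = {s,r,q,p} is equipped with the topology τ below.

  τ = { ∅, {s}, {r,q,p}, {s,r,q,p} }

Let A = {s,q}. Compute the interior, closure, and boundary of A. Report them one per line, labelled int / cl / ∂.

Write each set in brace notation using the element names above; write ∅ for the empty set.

interior: largest open inside A is {s} (from ∅, {s})
cl via duality: int({r,p}) = ∅, so X∖∅ = {s,r,q,p}
cl∖int = {r,q,p}

int(A) = {s}
cl(A)  = {s,r,q,p}
∂A     = {r,q,p}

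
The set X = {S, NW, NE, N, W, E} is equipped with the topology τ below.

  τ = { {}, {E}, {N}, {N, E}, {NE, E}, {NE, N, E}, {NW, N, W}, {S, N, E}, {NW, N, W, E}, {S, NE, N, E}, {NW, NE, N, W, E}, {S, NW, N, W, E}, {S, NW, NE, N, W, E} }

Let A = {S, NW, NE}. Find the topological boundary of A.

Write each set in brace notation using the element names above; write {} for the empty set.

{S, NW, NE, W}

open subsets of A: {}; so int(A) = {}
closure: X∖int(X∖A) = X∖{N, E} = {S, NW, NE, W}
∂A = {S, NW, NE, W} minus {} = {S, NW, NE, W}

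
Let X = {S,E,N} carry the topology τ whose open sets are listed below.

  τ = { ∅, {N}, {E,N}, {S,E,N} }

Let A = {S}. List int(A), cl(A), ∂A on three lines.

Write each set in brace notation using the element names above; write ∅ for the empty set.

interior: largest open inside A is ∅ (from ∅)
cl via duality: int({E,N}) = {E,N}, so X∖{E,N} = {S}
cl∖int = {S}

int(A) = ∅
cl(A)  = {S}
∂A     = {S}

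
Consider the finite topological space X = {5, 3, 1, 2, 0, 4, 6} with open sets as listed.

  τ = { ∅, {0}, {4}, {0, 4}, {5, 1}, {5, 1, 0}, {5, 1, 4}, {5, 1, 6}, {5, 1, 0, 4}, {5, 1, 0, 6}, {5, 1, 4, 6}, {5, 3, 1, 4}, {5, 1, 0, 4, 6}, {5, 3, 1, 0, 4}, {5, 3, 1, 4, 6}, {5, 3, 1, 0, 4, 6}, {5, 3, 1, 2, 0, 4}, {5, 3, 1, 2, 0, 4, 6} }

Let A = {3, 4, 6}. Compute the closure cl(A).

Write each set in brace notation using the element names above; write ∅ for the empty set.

{3, 2, 4, 6}

closure: X∖int(X∖A) = X∖{5, 1, 0} = {3, 2, 4, 6}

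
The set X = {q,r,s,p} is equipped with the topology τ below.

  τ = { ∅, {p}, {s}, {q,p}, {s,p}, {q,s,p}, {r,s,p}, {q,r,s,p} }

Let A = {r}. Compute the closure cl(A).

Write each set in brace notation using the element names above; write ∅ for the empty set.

complement {q,s,p}; its interior {q,s,p}; cl(A) = X∖{q,s,p} = {r}

{r}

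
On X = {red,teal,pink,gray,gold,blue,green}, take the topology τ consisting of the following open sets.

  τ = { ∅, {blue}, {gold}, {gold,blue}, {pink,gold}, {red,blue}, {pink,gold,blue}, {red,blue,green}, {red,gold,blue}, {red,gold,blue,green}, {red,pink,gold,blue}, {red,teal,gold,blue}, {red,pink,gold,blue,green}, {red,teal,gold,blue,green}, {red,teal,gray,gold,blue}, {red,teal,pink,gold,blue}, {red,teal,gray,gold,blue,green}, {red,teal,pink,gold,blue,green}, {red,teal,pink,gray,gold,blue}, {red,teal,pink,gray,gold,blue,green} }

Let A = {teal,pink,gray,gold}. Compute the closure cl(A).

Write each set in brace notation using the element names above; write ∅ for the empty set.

{teal,pink,gray,gold}

complement {red,blue,green}; its interior {red,blue,green}; cl(A) = X∖{red,blue,green} = {teal,pink,gray,gold}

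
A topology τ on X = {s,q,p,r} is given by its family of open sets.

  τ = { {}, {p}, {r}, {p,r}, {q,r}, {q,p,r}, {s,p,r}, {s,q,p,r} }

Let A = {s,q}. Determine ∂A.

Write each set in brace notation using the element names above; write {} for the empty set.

open subsets of A: {}; so int(A) = {}
closure: X∖int(X∖A) = X∖{p,r} = {s,q}
∂A = {s,q} minus {} = {s,q}

{s,q}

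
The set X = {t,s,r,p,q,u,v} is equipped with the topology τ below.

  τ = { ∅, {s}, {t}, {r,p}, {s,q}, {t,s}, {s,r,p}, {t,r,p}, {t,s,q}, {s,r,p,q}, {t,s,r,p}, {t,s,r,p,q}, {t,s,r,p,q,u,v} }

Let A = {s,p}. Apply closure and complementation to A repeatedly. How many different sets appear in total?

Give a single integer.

12

complement {t,r,q,u,v}; its interior {t}; cl(A) = X∖{t} = {s,r,p,q,u,v}
With k = closure, c = complement:
  1. A     = {s,p}
  2. kA    = {s,r,p,q,u,v}
  3. cA    = {t,r,q,u,v}
  4. ckA   = {t}
  5. kcA   = {t,r,p,q,u,v}
  6. kckA  = {t,u,v}
  7. ckcA  = {s}
  8. ckckA = {s,r,p,q}
  9. kckcA = {s,q,u,v}
  10. ckckcA = {t,r,p}
  11. kckckcA = {t,r,p,u,v}
  12. ckckckcA = {s,q}
k, c of each give nothing new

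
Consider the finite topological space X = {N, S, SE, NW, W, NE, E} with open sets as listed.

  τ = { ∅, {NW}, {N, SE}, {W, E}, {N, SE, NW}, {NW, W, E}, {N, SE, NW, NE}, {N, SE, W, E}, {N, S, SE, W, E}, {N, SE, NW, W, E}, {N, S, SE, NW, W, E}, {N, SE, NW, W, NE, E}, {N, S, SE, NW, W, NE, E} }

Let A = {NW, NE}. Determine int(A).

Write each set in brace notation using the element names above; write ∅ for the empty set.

open subsets of A: ∅, {NW}; so int(A) = {NW}

{NW}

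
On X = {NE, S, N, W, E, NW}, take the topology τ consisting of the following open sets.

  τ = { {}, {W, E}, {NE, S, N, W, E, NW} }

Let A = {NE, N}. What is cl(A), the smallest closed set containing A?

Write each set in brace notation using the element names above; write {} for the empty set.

{NE, S, N, NW}

cl via duality: int({S, W, E, NW}) = {W, E}, so X∖{W, E} = {NE, S, N, NW}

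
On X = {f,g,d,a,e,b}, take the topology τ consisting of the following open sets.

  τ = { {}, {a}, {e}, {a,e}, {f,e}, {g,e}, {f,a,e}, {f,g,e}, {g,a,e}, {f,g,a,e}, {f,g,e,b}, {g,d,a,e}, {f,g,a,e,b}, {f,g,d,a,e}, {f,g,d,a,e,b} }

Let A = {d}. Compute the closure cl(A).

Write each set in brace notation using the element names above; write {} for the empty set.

{d}

cl via duality: int({f,g,a,e,b}) = {f,g,a,e,b}, so X∖{f,g,a,e,b} = {d}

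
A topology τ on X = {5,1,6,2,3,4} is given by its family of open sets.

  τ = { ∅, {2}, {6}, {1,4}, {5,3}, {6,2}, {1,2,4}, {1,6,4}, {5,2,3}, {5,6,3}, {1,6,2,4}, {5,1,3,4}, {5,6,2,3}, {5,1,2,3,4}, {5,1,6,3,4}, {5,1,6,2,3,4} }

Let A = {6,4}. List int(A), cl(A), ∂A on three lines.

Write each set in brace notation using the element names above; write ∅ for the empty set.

int(A) = {6}
cl(A)  = {1,6,4}
∂A     = {1,4}

U open, U⊆A: ∅, {6}. int(A) = ⋃ = {6}
X∖A={5,1,2,3}, int(X∖A)={5,2,3}, hence cl(A)={1,6,4}
∂A: remove int from cl → {1,4}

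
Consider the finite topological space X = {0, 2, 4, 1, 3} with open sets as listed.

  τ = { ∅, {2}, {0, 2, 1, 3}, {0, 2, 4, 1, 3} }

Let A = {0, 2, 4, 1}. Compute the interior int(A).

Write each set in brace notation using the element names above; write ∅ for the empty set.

{2}

interior: largest open inside A is {2} (from ∅, {2})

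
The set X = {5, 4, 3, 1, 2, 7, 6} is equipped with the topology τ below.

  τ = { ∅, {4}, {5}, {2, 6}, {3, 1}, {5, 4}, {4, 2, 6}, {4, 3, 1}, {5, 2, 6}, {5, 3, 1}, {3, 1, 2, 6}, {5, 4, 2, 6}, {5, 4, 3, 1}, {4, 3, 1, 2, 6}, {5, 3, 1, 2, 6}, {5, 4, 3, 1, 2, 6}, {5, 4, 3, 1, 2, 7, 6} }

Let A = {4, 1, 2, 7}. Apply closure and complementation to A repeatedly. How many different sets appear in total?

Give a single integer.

10

X∖A={5, 3, 6}, int(X∖A)={5}, hence cl(A)={4, 3, 1, 2, 7, 6}
Orbit (k=closure, c=complement):
  1. A     = {4, 1, 2, 7}
  2. kA    = {4, 3, 1, 2, 7, 6}
  3. cA    = {5, 3, 6}
  4. ckA   = {5}
  5. kcA   = {5, 3, 1, 2, 7, 6}
  6. kckA  = {5, 7}
  7. ckcA  = {4}
  8. ckckA = {4, 3, 1, 2, 6}
  9. kckcA = {4, 7}
  10. ckckcA = {5, 3, 1, 2, 6}
(closed under both — stop)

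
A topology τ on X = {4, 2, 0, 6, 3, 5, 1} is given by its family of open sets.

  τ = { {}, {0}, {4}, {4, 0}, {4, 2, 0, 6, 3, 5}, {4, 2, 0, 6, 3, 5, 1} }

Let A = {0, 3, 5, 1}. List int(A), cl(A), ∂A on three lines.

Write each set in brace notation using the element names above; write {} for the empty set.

int(A) = {0}
cl(A)  = {2, 0, 6, 3, 5, 1}
∂A     = {2, 6, 3, 5, 1}

U open, U⊆A: {}, {0}. int(A) = ⋃ = {0}
X∖A={4, 2, 6}, int(X∖A)={4}, hence cl(A)={2, 0, 6, 3, 5, 1}
∂A: remove int from cl → {2, 6, 3, 5, 1}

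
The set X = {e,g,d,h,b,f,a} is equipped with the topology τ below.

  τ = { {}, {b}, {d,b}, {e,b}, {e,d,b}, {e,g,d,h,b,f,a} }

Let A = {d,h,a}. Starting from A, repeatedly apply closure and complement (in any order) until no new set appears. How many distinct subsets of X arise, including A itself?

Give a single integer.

6

complement {e,g,b,f}; its interior {e,b}; cl(A) = X∖{e,b} = {g,d,h,f,a}
With k = closure, c = complement:
  1. A     = {d,h,a}
  2. kA    = {g,d,h,f,a}
  3. cA    = {e,g,b,f}
  4. ckA   = {e,b}
  5. kcA   = {e,g,d,h,b,f,a}
  6. ckcA  = {}
k, c of each give nothing new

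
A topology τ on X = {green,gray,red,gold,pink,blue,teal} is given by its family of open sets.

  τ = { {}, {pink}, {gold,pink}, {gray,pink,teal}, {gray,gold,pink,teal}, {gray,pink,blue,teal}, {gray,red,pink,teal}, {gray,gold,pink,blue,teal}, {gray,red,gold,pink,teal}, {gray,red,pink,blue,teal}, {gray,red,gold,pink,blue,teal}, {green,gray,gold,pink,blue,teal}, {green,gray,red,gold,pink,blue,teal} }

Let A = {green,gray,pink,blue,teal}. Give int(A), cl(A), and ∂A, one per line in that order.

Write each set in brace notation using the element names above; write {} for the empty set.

open subsets of A: {}, {pink}, {gray,pink,teal}, {gray,pink,blue,teal}; so int(A) = {gray,pink,blue,teal}
closure: X∖int(X∖A) = X∖{} = {green,gray,red,gold,pink,blue,teal}
∂A = {green,gray,red,gold,pink,blue,teal} minus {gray,pink,blue,teal} = {green,red,gold}

int(A) = {gray,pink,blue,teal}
cl(A)  = {green,gray,red,gold,pink,blue,teal}
∂A     = {green,red,gold}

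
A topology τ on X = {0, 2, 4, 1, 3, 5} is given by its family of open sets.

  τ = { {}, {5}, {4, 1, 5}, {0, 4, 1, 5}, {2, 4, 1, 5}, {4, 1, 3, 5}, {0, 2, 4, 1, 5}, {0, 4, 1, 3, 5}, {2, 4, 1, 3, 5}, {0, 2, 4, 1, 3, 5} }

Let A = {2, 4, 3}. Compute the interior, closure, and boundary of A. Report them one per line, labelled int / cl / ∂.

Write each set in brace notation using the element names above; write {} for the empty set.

U open, U⊆A: {}. int(A) = ⋃ = {}
X∖A={0, 1, 5}, int(X∖A)={5}, hence cl(A)={0, 2, 4, 1, 3}
∂A: remove int from cl → {0, 2, 4, 1, 3}

int(A) = {}
cl(A)  = {0, 2, 4, 1, 3}
∂A     = {0, 2, 4, 1, 3}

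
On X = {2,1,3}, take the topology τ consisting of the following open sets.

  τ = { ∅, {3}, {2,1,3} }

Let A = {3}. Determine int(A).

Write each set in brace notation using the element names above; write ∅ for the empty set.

{3}

interior: largest open inside A is {3} (from ∅, {3})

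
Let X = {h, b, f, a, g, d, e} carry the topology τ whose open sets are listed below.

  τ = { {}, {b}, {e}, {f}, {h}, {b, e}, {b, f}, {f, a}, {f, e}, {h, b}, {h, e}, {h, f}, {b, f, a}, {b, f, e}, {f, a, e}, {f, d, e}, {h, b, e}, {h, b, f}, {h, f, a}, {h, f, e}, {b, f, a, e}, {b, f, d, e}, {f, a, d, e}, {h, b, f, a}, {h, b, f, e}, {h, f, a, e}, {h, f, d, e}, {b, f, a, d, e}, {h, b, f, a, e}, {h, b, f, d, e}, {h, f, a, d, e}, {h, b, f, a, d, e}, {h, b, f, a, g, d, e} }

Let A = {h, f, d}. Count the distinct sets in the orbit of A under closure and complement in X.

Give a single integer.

X∖A={b, a, g, e}, int(X∖A)={b, e}, hence cl(A)={h, f, a, g, d}
Orbit (k=closure, c=complement):
  1. A     = {h, f, d}
  2. kA    = {h, f, a, g, d}
  3. cA    = {b, a, g, e}
  4. ckA   = {b, e}
  5. kcA   = {b, a, g, d, e}
  6. kckA  = {b, g, d, e}
  7. ckcA  = {h, f}
  8. ckckA = {h, f, a}
(closed under both — stop)

8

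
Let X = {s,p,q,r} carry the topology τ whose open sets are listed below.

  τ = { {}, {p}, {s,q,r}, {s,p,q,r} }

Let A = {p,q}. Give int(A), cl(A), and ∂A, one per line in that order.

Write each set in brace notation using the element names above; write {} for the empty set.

U open, U⊆A: {}, {p}. int(A) = ⋃ = {p}
X∖A={s,r}, int(X∖A)={}, hence cl(A)={s,p,q,r}
∂A: remove int from cl → {s,q,r}

int(A) = {p}
cl(A)  = {s,p,q,r}
∂A     = {s,q,r}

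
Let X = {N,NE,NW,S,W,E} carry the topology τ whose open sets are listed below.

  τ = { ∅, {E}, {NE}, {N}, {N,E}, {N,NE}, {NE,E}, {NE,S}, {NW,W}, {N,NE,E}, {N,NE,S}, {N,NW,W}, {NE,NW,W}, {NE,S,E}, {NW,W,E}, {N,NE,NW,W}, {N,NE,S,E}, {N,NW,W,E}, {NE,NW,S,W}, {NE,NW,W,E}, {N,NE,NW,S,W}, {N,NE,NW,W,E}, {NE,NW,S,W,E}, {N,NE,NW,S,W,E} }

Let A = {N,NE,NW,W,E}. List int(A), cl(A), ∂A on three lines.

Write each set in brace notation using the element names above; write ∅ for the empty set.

U open, U⊆A: ∅, {N}, {E}, {NE}, {NE,E}, {NW,W}, {N,E}, {N,NE}, {N,NW,W}, {N,NE,E}, {NW,W,E}, {NE,NW,W}, {N,NE,NW,W}, {N,NW,W,E}, {NE,NW,W,E}, {N,NE,NW,W,E}. int(A) = ⋃ = {N,NE,NW,W,E}
X∖A={S}, int(X∖A)=∅, hence cl(A)={N,NE,NW,S,W,E}
∂A: remove int from cl → {S}

int(A) = {N,NE,NW,W,E}
cl(A)  = {N,NE,NW,S,W,E}
∂A     = {S}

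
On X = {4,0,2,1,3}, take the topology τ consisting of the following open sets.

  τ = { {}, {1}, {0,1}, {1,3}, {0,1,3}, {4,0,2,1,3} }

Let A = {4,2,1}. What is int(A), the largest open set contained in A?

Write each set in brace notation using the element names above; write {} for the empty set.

opens ⊆ A: {}, {1}; union → int = {1}

{1}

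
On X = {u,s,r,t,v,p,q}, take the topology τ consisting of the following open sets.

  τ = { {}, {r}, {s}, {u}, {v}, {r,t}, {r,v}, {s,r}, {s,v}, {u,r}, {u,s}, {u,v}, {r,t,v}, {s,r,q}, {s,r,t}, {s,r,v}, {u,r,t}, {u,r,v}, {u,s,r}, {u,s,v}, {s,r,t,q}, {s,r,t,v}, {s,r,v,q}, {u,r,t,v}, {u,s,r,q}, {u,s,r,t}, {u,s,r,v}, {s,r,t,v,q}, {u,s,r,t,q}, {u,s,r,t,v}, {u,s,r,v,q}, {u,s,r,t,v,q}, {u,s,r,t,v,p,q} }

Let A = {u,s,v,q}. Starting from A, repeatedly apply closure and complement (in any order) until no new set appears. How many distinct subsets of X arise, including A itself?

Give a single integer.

complement {r,t,p}; its interior {r,t}; cl(A) = X∖{r,t} = {u,s,v,p,q}
With k = closure, c = complement:
  1. A     = {u,s,v,q}
  2. kA    = {u,s,v,p,q}
  3. cA    = {r,t,p}
  4. ckA   = {r,t}
  5. kcA   = {r,t,p,q}
  6. ckcA  = {u,s,v}
k, c of each give nothing new

6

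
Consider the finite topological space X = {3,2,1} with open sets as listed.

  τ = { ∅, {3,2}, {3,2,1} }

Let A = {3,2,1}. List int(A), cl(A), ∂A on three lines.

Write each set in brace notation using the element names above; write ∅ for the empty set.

U open, U⊆A: ∅, {3,2}, {3,2,1}. int(A) = ⋃ = {3,2,1}
X∖A=∅, int(X∖A)=∅, hence cl(A)={3,2,1}
∂A: remove int from cl → ∅

int(A) = {3,2,1}
cl(A)  = {3,2,1}
∂A     = ∅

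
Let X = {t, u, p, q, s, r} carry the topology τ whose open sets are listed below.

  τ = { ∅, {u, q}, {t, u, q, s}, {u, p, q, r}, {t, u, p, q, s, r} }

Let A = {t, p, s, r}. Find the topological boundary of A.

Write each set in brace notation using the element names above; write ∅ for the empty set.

U open, U⊆A: ∅. int(A) = ⋃ = ∅
X∖A={u, q}, int(X∖A)={u, q}, hence cl(A)={t, p, s, r}
∂A: remove int from cl → {t, p, s, r}

{t, p, s, r}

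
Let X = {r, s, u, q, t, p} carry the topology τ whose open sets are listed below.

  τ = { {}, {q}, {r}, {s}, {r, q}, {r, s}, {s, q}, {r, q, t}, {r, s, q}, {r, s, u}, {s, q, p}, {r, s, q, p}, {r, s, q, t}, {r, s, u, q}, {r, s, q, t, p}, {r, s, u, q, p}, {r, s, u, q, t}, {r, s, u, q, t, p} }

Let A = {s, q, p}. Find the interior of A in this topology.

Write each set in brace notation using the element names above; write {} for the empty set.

{s, q, p}

opens ⊆ A: {}, {q}, {s}, {s, q}, {s, q, p}; union → int = {s, q, p}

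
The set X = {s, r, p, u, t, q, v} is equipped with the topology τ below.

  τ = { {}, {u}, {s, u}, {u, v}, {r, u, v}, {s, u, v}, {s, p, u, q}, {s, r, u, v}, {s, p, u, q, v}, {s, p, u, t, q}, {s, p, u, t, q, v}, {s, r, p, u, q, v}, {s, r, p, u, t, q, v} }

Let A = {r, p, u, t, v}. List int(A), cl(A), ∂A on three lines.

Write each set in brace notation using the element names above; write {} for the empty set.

opens ⊆ A: {}, {u}, {u, v}, {r, u, v}; union → int = {r, u, v}
complement {s, q}; its interior {}; cl(A) = X∖{} = {s, r, p, u, t, q, v}
boundary = {s, r, p, u, t, q, v} ∖ {r, u, v} = {s, p, t, q}

int(A) = {r, u, v}
cl(A)  = {s, r, p, u, t, q, v}
∂A     = {s, p, t, q}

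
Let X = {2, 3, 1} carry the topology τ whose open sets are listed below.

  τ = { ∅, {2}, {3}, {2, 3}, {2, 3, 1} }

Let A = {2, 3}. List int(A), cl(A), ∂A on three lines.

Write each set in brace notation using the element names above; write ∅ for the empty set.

int(A) = {2, 3}
cl(A)  = {2, 3, 1}
∂A     = {1}

U open, U⊆A: ∅, {2}, {3}, {2, 3}. int(A) = ⋃ = {2, 3}
X∖A={1}, int(X∖A)=∅, hence cl(A)={2, 3, 1}
∂A: remove int from cl → {1}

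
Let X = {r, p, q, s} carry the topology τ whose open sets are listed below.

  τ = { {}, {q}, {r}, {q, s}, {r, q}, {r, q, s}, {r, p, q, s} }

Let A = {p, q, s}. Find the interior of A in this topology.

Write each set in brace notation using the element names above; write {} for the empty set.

{q, s}

U open, U⊆A: {}, {q}, {q, s}. int(A) = ⋃ = {q, s}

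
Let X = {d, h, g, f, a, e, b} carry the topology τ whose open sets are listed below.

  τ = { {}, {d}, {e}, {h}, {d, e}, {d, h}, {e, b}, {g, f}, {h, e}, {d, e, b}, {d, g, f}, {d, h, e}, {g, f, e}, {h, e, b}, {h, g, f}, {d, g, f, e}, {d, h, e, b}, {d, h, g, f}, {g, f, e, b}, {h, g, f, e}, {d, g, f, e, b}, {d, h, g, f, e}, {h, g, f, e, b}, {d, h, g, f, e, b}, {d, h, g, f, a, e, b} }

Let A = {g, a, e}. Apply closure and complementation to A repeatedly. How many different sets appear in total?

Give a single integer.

X∖A={d, h, f, b}, int(X∖A)={d, h}, hence cl(A)={g, f, a, e, b}
Orbit (k=closure, c=complement):
  1. A     = {g, a, e}
  2. kA    = {g, f, a, e, b}
  3. cA    = {d, h, f, b}
  4. ckA   = {d, h}
  5. kcA   = {d, h, g, f, a, b}
  6. kckA  = {d, h, a}
  7. ckcA  = {e}
  8. ckckA = {g, f, e, b}
  9. kckcA = {a, e, b}
  10. ckckcA = {d, h, g, f}
  11. kckckcA = {d, h, g, f, a}
  12. ckckckcA = {e, b}
(closed under both — stop)

12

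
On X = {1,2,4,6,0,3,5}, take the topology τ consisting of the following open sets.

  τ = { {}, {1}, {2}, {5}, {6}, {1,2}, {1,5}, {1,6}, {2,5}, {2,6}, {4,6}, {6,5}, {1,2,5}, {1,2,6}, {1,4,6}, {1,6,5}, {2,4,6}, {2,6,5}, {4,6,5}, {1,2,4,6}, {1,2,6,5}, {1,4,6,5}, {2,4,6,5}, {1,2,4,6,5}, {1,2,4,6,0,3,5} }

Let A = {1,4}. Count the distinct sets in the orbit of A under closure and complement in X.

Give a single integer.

cl via duality: int({2,6,0,3,5}) = {2,6,5}, so X∖{2,6,5} = {1,4,0,3}
Write k for closure, c for complement:
  1. A     = {1,4}
  2. kA    = {1,4,0,3}
  3. cA    = {2,6,0,3,5}
  4. ckA   = {2,6,5}
  5. kcA   = {2,4,6,0,3,5}
  6. ckcA  = {1}
  7. kckcA = {1,0,3}
  8. ckckcA = {2,4,6,5}
applying k or c yields no new set

8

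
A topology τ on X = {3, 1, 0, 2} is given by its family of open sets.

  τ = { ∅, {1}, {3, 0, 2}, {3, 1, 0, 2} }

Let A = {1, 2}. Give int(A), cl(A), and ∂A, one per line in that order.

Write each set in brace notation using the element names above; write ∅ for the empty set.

U open, U⊆A: ∅, {1}. int(A) = ⋃ = {1}
X∖A={3, 0}, int(X∖A)=∅, hence cl(A)={3, 1, 0, 2}
∂A: remove int from cl → {3, 0, 2}

int(A) = {1}
cl(A)  = {3, 1, 0, 2}
∂A     = {3, 0, 2}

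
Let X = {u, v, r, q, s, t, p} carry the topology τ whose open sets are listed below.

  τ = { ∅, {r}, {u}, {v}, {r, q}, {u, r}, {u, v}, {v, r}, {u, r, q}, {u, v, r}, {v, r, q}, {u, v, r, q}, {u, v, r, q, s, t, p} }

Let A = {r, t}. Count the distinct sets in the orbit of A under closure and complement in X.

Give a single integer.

8

complement {u, v, q, s, p}; its interior {u, v}; cl(A) = X∖{u, v} = {r, q, s, t, p}
With k = closure, c = complement:
  1. A     = {r, t}
  2. kA    = {r, q, s, t, p}
  3. cA    = {u, v, q, s, p}
  4. ckA   = {u, v}
  5. kcA   = {u, v, q, s, t, p}
  6. kckA  = {u, v, s, t, p}
  7. ckcA  = {r}
  8. ckckA = {r, q}
k, c of each give nothing new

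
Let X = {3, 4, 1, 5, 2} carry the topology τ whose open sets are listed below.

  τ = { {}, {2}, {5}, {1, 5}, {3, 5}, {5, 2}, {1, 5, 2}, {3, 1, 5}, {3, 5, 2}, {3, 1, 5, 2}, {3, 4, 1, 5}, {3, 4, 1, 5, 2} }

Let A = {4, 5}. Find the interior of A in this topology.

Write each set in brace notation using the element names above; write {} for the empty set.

opens ⊆ A: {}, {5}; union → int = {5}

{5}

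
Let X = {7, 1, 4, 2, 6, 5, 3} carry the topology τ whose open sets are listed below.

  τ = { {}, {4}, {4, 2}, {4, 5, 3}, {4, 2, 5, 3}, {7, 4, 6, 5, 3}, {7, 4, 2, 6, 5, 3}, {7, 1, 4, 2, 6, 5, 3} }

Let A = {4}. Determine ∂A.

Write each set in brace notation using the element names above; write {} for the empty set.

open subsets of A: {}, {4}; so int(A) = {4}
closure: X∖int(X∖A) = X∖{} = {7, 1, 4, 2, 6, 5, 3}
∂A = {7, 1, 4, 2, 6, 5, 3} minus {4} = {7, 1, 2, 6, 5, 3}

{7, 1, 2, 6, 5, 3}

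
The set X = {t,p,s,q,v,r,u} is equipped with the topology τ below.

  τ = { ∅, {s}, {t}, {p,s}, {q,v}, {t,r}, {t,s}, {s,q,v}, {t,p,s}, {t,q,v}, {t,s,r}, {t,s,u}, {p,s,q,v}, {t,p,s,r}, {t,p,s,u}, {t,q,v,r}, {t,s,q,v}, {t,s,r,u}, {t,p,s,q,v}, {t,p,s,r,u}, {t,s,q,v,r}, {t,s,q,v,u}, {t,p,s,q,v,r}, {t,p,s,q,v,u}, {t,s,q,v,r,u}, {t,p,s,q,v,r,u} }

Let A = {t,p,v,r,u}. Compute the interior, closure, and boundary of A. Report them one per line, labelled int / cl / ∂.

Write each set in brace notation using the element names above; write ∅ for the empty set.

interior: largest open inside A is {t,r} (from ∅, {t}, {t,r})
cl via duality: int({s,q}) = {s}, so X∖{s} = {t,p,q,v,r,u}
cl∖int = {p,q,v,u}

int(A) = {t,r}
cl(A)  = {t,p,q,v,r,u}
∂A     = {p,q,v,u}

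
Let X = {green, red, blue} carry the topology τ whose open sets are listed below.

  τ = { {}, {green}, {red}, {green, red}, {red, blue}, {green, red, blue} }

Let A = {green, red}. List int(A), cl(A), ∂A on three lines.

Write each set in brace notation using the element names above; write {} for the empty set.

int(A) = {green, red}
cl(A)  = {green, red, blue}
∂A     = {blue}

opens ⊆ A: {}, {red}, {green}, {green, red}; union → int = {green, red}
complement {blue}; its interior {}; cl(A) = X∖{} = {green, red, blue}
boundary = {green, red, blue} ∖ {green, red} = {blue}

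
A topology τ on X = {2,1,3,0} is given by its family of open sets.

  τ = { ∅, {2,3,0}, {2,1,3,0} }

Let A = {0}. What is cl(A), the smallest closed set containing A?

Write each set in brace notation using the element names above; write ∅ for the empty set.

{2,1,3,0}

X∖A={2,1,3}, int(X∖A)=∅, hence cl(A)={2,1,3,0}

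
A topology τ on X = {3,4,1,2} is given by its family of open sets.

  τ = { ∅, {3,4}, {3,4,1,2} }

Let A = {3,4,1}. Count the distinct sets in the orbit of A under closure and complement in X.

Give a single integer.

closure: X∖int(X∖A) = X∖∅ = {3,4,1,2}
Let k=closure and c=complement:
  1. A     = {3,4,1}
  2. kA    = {3,4,1,2}
  3. cA    = {2}
  4. ckA   = ∅
  5. kcA   = {1,2}
  6. ckcA  = {3,4}
— saturated at 6

6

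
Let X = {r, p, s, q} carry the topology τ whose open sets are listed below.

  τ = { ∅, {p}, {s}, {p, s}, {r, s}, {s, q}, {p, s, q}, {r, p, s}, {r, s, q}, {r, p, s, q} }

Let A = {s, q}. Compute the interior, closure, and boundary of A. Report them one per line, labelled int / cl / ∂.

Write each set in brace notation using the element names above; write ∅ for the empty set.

U open, U⊆A: ∅, {s}, {s, q}. int(A) = ⋃ = {s, q}
X∖A={r, p}, int(X∖A)={p}, hence cl(A)={r, s, q}
∂A: remove int from cl → {r}

int(A) = {s, q}
cl(A)  = {r, s, q}
∂A     = {r}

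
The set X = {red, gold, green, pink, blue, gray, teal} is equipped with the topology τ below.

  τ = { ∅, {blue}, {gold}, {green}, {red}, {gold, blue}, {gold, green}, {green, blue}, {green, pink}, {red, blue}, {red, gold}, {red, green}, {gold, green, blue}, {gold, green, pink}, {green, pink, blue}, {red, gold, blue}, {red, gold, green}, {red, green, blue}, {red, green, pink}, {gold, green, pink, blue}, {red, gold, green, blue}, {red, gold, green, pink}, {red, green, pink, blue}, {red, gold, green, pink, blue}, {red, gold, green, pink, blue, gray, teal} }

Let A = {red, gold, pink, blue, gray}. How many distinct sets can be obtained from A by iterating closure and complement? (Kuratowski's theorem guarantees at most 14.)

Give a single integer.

8

X∖A={green, teal}, int(X∖A)={green}, hence cl(A)={red, gold, pink, blue, gray, teal}
Orbit (k=closure, c=complement):
  1. A     = {red, gold, pink, blue, gray}
  2. kA    = {red, gold, pink, blue, gray, teal}
  3. cA    = {green, teal}
  4. ckA   = {green}
  5. kcA   = {green, pink, gray, teal}
  6. ckcA  = {red, gold, blue}
  7. kckcA = {red, gold, blue, gray, teal}
  8. ckckcA = {green, pink}
(closed under both — stop)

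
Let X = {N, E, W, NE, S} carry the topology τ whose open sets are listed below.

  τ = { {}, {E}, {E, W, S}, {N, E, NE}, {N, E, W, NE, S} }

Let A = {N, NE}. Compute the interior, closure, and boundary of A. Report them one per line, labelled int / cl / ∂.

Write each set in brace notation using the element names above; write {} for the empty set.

U open, U⊆A: {}. int(A) = ⋃ = {}
X∖A={E, W, S}, int(X∖A)={E, W, S}, hence cl(A)={N, NE}
∂A: remove int from cl → {N, NE}

int(A) = {}
cl(A)  = {N, NE}
∂A     = {N, NE}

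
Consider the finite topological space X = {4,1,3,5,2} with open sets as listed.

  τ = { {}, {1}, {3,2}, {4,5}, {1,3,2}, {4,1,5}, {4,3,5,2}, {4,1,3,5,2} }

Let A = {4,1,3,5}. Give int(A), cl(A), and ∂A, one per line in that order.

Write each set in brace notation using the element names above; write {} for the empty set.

int(A) = {4,1,5}
cl(A)  = {4,1,3,5,2}
∂A     = {3,2}

open subsets of A: {}, {1}, {4,5}, {4,1,5}; so int(A) = {4,1,5}
closure: X∖int(X∖A) = X∖{} = {4,1,3,5,2}
∂A = {4,1,3,5,2} minus {4,1,5} = {3,2}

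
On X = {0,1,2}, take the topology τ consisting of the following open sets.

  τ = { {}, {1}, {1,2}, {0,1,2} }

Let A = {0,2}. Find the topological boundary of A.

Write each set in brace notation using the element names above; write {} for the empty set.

open subsets of A: {}; so int(A) = {}
closure: X∖int(X∖A) = X∖{1} = {0,2}
∂A = {0,2} minus {} = {0,2}

{0,2}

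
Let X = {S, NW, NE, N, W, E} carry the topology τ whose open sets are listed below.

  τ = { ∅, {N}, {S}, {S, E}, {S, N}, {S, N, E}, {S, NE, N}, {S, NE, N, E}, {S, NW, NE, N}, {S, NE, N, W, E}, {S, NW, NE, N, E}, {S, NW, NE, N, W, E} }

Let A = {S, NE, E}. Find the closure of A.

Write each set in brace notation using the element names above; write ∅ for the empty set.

{S, NW, NE, W, E}

cl via duality: int({NW, N, W}) = {N}, so X∖{N} = {S, NW, NE, W, E}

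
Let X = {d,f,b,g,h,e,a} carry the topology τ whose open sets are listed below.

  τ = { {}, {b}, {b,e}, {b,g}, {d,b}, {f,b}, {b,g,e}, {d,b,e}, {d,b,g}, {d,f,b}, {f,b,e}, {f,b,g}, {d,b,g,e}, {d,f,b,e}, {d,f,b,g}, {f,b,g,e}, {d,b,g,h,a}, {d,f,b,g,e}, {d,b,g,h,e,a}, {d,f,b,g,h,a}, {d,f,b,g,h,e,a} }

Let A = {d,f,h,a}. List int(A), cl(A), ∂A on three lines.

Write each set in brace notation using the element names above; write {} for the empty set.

int(A) = {}
cl(A)  = {d,f,h,a}
∂A     = {d,f,h,a}

interior: largest open inside A is {} (from {})
cl via duality: int({b,g,e}) = {b,g,e}, so X∖{b,g,e} = {d,f,h,a}
cl∖int = {d,f,h,a}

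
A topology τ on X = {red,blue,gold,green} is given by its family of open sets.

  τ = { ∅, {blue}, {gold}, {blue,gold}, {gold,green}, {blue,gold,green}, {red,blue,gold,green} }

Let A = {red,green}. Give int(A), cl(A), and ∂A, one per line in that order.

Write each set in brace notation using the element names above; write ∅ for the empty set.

open subsets of A: ∅; so int(A) = ∅
closure: X∖int(X∖A) = X∖{blue,gold} = {red,green}
∂A = {red,green} minus ∅ = {red,green}

int(A) = ∅
cl(A)  = {red,green}
∂A     = {red,green}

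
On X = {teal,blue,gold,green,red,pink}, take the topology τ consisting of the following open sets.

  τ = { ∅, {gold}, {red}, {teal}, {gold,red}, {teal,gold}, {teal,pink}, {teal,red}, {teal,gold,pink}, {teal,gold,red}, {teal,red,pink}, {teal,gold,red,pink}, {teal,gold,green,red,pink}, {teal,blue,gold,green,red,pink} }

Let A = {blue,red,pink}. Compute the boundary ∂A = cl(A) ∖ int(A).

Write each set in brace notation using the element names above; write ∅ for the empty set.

U open, U⊆A: ∅, {red}. int(A) = ⋃ = {red}
X∖A={teal,gold,green}, int(X∖A)={teal,gold}, hence cl(A)={blue,green,red,pink}
∂A: remove int from cl → {blue,green,pink}

{blue,green,pink}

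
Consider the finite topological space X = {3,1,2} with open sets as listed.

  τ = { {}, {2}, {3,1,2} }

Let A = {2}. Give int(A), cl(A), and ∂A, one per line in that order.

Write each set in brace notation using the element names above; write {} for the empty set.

opens ⊆ A: {}, {2}; union → int = {2}
complement {3,1}; its interior {}; cl(A) = X∖{} = {3,1,2}
boundary = {3,1,2} ∖ {2} = {3,1}

int(A) = {2}
cl(A)  = {3,1,2}
∂A     = {3,1}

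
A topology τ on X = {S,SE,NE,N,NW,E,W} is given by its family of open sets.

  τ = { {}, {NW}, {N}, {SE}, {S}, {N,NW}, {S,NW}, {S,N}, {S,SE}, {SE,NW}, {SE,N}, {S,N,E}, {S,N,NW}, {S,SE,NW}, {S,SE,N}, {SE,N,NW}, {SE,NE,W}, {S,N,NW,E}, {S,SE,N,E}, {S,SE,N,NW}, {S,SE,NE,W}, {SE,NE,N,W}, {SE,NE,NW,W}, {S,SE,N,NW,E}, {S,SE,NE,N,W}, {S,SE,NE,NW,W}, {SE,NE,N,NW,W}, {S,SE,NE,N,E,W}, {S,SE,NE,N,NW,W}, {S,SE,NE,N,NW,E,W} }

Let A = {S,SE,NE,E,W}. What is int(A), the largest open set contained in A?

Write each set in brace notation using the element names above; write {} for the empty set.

{S,SE,NE,W}

interior: largest open inside A is {S,SE,NE,W} (from {}, {S}, {SE}, {S,SE}, {SE,NE,W}, {S,SE,NE,W})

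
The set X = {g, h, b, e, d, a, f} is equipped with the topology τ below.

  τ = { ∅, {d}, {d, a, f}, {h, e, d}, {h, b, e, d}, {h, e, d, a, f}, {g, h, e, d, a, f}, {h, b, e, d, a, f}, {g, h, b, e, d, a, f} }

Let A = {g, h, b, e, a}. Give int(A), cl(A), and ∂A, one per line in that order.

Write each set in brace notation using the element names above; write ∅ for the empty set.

int(A) = ∅
cl(A)  = {g, h, b, e, a, f}
∂A     = {g, h, b, e, a, f}

U open, U⊆A: ∅. int(A) = ⋃ = ∅
X∖A={d, f}, int(X∖A)={d}, hence cl(A)={g, h, b, e, a, f}
∂A: remove int from cl → {g, h, b, e, a, f}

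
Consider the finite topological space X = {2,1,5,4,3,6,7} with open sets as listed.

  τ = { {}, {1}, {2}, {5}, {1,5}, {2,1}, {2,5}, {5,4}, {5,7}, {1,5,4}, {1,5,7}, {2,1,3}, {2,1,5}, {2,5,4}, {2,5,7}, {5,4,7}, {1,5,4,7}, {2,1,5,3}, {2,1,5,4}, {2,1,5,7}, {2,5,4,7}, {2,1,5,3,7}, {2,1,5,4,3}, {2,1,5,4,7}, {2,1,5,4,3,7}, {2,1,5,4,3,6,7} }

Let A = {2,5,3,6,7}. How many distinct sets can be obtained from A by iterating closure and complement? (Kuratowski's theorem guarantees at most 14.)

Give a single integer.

8

cl via duality: int({1,4}) = {1}, so X∖{1} = {2,5,4,3,6,7}
Write k for closure, c for complement:
  1. A     = {2,5,3,6,7}
  2. kA    = {2,5,4,3,6,7}
  3. cA    = {1,4}
  4. ckA   = {1}
  5. kcA   = {1,4,3,6}
  6. kckA  = {1,3,6}
  7. ckcA  = {2,5,7}
  8. ckckA = {2,5,4,7}
applying k or c yields no new set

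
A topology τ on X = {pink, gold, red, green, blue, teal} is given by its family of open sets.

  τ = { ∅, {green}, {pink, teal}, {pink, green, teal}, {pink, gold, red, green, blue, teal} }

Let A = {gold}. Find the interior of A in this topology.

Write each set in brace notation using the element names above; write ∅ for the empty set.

∅

interior: largest open inside A is ∅ (from ∅)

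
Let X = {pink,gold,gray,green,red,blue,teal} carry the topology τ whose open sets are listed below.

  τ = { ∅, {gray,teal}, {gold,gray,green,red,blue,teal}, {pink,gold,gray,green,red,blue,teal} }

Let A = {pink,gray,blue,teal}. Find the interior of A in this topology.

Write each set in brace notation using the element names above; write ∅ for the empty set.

{gray,teal}

U open, U⊆A: ∅, {gray,teal}. int(A) = ⋃ = {gray,teal}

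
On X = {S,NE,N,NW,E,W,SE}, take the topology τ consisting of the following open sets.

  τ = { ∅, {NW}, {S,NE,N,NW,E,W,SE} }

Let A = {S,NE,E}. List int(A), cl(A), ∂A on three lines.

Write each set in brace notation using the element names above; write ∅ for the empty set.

opens ⊆ A: ∅; union → int = ∅
complement {N,NW,W,SE}; its interior {NW}; cl(A) = X∖{NW} = {S,NE,N,E,W,SE}
boundary = {S,NE,N,E,W,SE} ∖ ∅ = {S,NE,N,E,W,SE}

int(A) = ∅
cl(A)  = {S,NE,N,E,W,SE}
∂A     = {S,NE,N,E,W,SE}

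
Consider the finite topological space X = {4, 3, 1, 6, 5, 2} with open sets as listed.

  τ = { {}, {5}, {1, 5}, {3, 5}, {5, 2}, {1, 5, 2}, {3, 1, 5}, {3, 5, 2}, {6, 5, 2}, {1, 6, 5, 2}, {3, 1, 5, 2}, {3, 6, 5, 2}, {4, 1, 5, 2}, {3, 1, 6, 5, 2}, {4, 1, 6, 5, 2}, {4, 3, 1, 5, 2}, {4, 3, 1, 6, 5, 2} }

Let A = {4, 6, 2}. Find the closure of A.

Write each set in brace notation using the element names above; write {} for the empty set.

{4, 6, 2}

X∖A={3, 1, 5}, int(X∖A)={3, 1, 5}, hence cl(A)={4, 6, 2}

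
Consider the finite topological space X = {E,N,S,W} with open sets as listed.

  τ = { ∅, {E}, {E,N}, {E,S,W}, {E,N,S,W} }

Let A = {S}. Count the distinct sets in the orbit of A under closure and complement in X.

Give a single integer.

6

closure: X∖int(X∖A) = X∖{E,N} = {S,W}
Let k=closure and c=complement:
  1. A     = {S}
  2. kA    = {S,W}
  3. cA    = {E,N,W}
  4. ckA   = {E,N}
  5. kcA   = {E,N,S,W}
  6. ckcA  = ∅
— saturated at 6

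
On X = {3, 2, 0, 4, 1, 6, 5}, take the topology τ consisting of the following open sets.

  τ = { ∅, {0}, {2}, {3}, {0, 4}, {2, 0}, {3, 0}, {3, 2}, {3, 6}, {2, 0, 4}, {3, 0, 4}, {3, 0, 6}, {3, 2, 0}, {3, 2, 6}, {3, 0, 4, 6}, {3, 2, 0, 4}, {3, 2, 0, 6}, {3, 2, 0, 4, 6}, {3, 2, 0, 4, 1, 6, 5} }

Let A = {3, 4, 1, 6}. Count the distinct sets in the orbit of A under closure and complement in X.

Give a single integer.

8

cl via duality: int({2, 0, 5}) = {2, 0}, so X∖{2, 0} = {3, 4, 1, 6, 5}
Write k for closure, c for complement:
  1. A     = {3, 4, 1, 6}
  2. kA    = {3, 4, 1, 6, 5}
  3. cA    = {2, 0, 5}
  4. ckA   = {2, 0}
  5. kcA   = {2, 0, 4, 1, 5}
  6. ckcA  = {3, 6}
  7. kckcA = {3, 1, 6, 5}
  8. ckckcA = {2, 0, 4}
applying k or c yields no new set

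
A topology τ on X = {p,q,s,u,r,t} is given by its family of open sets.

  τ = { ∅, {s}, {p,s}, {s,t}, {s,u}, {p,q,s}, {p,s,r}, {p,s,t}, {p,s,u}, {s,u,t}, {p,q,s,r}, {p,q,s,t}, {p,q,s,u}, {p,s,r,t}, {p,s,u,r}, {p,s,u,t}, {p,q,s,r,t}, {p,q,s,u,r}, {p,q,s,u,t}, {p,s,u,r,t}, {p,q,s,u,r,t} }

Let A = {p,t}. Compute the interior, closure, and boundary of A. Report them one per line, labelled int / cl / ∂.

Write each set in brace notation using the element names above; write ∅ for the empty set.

int(A) = ∅
cl(A)  = {p,q,r,t}
∂A     = {p,q,r,t}

interior: largest open inside A is ∅ (from ∅)
cl via duality: int({q,s,u,r}) = {s,u}, so X∖{s,u} = {p,q,r,t}
cl∖int = {p,q,r,t}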